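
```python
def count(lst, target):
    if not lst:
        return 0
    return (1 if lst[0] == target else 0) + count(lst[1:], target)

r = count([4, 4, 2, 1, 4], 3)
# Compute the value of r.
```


count([4, 4, 2, 1, 4], 3)
lst[0]=4 != 3: 0 + count([4, 2, 1, 4], 3)
lst[0]=4 != 3: 0 + count([2, 1, 4], 3)
lst[0]=2 != 3: 0 + count([1, 4], 3)
lst[0]=1 != 3: 0 + count([4], 3)
lst[0]=4 != 3: 0 + count([], 3)
= 0


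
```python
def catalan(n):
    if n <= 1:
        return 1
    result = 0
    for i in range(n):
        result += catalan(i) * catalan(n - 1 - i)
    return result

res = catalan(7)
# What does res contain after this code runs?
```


catalan(7)
= sum of catalan(i) * catalan(7-1-i) for i in 0..6
First compute sub-values bottom-up:
  catalan(0) = 1, catalan(1) = 1
  catalan(2) = 1*1 + 1*1 = 2
  catalan(3) = 1*2 + 1*1 + 2*1 = 5
  catalan(4) = 1*5 + 1*2 + 2*1 + 5*1 = 14
  catalan(5) = 1*14 + 1*5 + 2*2 + 5*1 + 14*1 = 42
  catalan(6) = 1*42 + 1*14 + 2*5 + 5*2 + 14*1 + 42*1 = 132
Now catalan(7):
  catalan(0)*catalan(6) = 1*132 = 132
  catalan(1)*catalan(5) = 1*42 = 42
  catalan(2)*catalan(4) = 2*14 = 28
  catalan(3)*catalan(3) = 5*5 = 25
  catalan(4)*catalan(2) = 14*2 = 28
  catalan(5)*catalan(1) = 42*1 = 42
  catalan(6)*catalan(0) = 132*1 = 132
= 132 + 42 + 28 + 25 + 28 + 42 + 132
= 429


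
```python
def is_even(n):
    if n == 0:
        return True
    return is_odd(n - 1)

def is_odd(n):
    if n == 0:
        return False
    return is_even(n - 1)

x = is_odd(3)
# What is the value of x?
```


is_odd(3)
= is_even(2)
= is_odd(1)
= is_even(0)
n == 0: return True
= True


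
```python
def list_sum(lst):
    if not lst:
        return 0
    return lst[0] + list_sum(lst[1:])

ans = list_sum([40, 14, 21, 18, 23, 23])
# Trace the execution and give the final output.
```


list_sum([40, 14, 21, 18, 23, 23])
= 40 + list_sum([14, 21, 18, 23, 23])
= 40 + 14 + list_sum([21, 18, 23, 23])
= 40 + 14 + 21 + list_sum([18, 23, 23])
= 40 + 14 + 21 + 18 + list_sum([23, 23])
= 40 + 14 + 21 + 18 + 23 + list_sum([23])
= 40 + 14 + 21 + 18 + 23 + 23 + list_sum([])
= 40 + 14 + 21 + 18 + 23 + 23 + 0
= 139


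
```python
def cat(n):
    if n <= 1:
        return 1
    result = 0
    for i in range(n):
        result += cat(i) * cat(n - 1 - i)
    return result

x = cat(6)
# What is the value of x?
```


cat(6)
= sum of cat(i) * cat(6-1-i) for i in 0..5
First compute sub-values bottom-up:
  cat(0) = 1, cat(1) = 1
  cat(2) = 1*1 + 1*1 = 2
  cat(3) = 1*2 + 1*1 + 2*1 = 5
  cat(4) = 1*5 + 1*2 + 2*1 + 5*1 = 14
  cat(5) = 1*14 + 1*5 + 2*2 + 5*1 + 14*1 = 42
Now cat(6):
  cat(0)*cat(5) = 1*42 = 42
  cat(1)*cat(4) = 1*14 = 14
  cat(2)*cat(3) = 2*5 = 10
  cat(3)*cat(2) = 5*2 = 10
  cat(4)*cat(1) = 14*1 = 14
  cat(5)*cat(0) = 42*1 = 42
= 42 + 14 + 10 + 10 + 14 + 42
= 132


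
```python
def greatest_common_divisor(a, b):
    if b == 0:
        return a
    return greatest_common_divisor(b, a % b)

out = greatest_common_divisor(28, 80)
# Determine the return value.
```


greatest_common_divisor(28, 80)
= greatest_common_divisor(80, 28 % 80) = greatest_common_divisor(80, 28)
= greatest_common_divisor(28, 80 % 28) = greatest_common_divisor(28, 24)
= greatest_common_divisor(24, 28 % 24) = greatest_common_divisor(24, 4)
= greatest_common_divisor(4, 24 % 4) = greatest_common_divisor(4, 0)
b == 0, return a = 4


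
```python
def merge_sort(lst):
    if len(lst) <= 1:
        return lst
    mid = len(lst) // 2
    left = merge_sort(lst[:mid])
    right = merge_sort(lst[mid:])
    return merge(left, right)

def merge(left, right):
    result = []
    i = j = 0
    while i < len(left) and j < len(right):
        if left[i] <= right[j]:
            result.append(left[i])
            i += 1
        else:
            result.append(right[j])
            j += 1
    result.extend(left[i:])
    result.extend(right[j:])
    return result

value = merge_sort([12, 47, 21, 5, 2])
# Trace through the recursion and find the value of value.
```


merge_sort([12, 47, 21, 5, 2])
Split into [12, 47] and [21, 5, 2]
Left sorted: [12, 47]
Right sorted: [2, 5, 21]
Merge [12, 47] and [2, 5, 21]
= [2, 5, 12, 21, 47]


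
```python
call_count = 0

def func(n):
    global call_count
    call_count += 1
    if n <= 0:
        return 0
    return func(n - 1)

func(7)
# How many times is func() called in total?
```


func(7) calls func(6) calls ... calls func(0)
Total calls: 7 + 1 (for base case) = 8


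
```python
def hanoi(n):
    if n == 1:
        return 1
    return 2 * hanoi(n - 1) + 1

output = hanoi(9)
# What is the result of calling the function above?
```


hanoi(9)
= 2 * hanoi(8) + 1
= 2 * (2 * hanoi(7) + 1) + 1
= 2 * (2 * (2 * hanoi(6) + 1) + 1) + 1
= 2 * (2 * (2 * (2 * hanoi(5) + 1) + 1) + 1) + 1
= 2 * (2 * (2 * (2 * (2 * hanoi(4) + 1) + 1) + 1) + 1) + 1
= 2 * (2 * (2 * (2 * (2 * (2 * hanoi(3) + 1) + 1) + 1) + 1) + 1) + 1
= 2 * (2 * (2 * (2 * (2 * (2 * (2 * hanoi(2) + 1) + 1) + 1) + 1) + 1) + 1) + 1
= 2 * (2 * (2 * (2 * (2 * (2 * (2 * (2 * hanoi(1) + 1) + 1) + 1) + 1) + 1) + 1) + 1) + 1
Now compute bottom-up:
hanoi(1) = 1
hanoi(2) = 2 * 1 + 1 = 3
hanoi(3) = 2 * 3 + 1 = 7
hanoi(4) = 2 * 7 + 1 = 15
hanoi(5) = 2 * 15 + 1 = 31
hanoi(6) = 2 * 31 + 1 = 63
hanoi(7) = 2 * 63 + 1 = 127
hanoi(8) = 2 * 127 + 1 = 255
hanoi(9) = 2 * 255 + 1 = 511
= 511


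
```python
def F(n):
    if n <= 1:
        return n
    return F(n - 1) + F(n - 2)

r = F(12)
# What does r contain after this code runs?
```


F(12)
= F(11) + F(10)
= (F(10) + F(9)) + F(10)
Computing bottom-up: F(0)=0, F(1)=1, F(2)=1, F(3)=2, F(4)=3, F(5)=5, F(6)=8, F(7)=13, F(8)=21, F(9)=34, F(10)=55, F(11)=89, F(12)=144
= 144


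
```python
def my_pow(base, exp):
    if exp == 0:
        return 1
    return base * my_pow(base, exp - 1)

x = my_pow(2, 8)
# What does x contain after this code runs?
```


my_pow(2, 8)
= 2 * my_pow(2, 7)
= 2 * 2 * my_pow(2, 6)
= 2 * 2 * 2 * my_pow(2, 5)
= 2 * 2 * 2 * 2 * my_pow(2, 4)
= 2 * 2 * 2 * 2 * 2 * my_pow(2, 3)
= 2 * 2 * 2 * 2 * 2 * 2 * my_pow(2, 2)
= 2 * 2 * 2 * 2 * 2 * 2 * 2 * my_pow(2, 1)
= 2 * 2 * 2 * 2 * 2 * 2 * 2 * 2 * my_pow(2, 0)
= 2 * 2 * 2 * 2 * 2 * 2 * 2 * 2 * 1
= 256


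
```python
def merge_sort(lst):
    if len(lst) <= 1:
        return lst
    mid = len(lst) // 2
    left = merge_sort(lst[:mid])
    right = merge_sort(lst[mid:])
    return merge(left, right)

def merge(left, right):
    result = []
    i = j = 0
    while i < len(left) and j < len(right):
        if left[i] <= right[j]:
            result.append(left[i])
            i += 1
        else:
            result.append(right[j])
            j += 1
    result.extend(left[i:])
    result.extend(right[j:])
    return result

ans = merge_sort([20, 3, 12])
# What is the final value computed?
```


merge_sort([20, 3, 12])
Split into [20] and [3, 12]
Left sorted: [20]
Right sorted: [3, 12]
Merge [20] and [3, 12]
= [3, 12, 20]


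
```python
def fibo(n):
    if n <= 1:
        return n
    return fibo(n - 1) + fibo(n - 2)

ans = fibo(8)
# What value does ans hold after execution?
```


fibo(8)
= fibo(7) + fibo(6)
= (fibo(6) + fibo(5)) + fibo(6)
Computing bottom-up: fibo(0)=0, fibo(1)=1, fibo(2)=1, fibo(3)=2, fibo(4)=3, fibo(5)=5, fibo(6)=8, fibo(7)=13, fibo(8)=21
= 21


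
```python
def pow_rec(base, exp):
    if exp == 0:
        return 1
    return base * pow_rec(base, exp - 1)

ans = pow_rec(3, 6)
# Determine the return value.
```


pow_rec(3, 6)
= 3 * pow_rec(3, 5)
= 3 * 3 * pow_rec(3, 4)
= 3 * 3 * 3 * pow_rec(3, 3)
= 3 * 3 * 3 * 3 * pow_rec(3, 2)
= 3 * 3 * 3 * 3 * 3 * pow_rec(3, 1)
= 3 * 3 * 3 * 3 * 3 * 3 * pow_rec(3, 0)
= 3 * 3 * 3 * 3 * 3 * 3 * 1
= 729


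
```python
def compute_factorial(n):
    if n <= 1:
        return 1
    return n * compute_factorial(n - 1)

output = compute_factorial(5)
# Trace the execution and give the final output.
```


compute_factorial(5)
= 5 * compute_factorial(4)
= 5 * 4 * compute_factorial(3)
= 5 * 4 * 3 * compute_factorial(2)
= 5 * 4 * 3 * 2 * compute_factorial(1)
= 5 * 4 * 3 * 2 * 1
= 120


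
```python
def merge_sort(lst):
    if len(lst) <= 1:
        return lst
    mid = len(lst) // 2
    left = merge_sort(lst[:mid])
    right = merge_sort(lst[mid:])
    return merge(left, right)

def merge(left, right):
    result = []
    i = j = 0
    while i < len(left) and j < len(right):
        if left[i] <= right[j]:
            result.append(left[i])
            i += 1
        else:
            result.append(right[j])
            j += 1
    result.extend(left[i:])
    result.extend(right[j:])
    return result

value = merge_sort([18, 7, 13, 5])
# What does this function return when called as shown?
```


merge_sort([18, 7, 13, 5])
Split into [18, 7] and [13, 5]
Left sorted: [7, 18]
Right sorted: [5, 13]
Merge [7, 18] and [5, 13]
= [5, 7, 13, 18]


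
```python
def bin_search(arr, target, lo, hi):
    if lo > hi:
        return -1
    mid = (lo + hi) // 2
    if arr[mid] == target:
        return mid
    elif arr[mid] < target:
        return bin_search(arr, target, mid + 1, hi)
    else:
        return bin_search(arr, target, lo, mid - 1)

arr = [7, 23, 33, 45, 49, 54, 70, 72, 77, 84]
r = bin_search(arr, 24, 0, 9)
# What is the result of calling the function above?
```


bin_search(arr, 24, 0, 9)
lo=0, hi=9, mid=4, arr[mid]=49
49 > 24, search left half
lo=0, hi=3, mid=1, arr[mid]=23
23 < 24, search right half
lo=2, hi=3, mid=2, arr[mid]=33
33 > 24, search left half
lo > hi, target not found, return -1
= -1


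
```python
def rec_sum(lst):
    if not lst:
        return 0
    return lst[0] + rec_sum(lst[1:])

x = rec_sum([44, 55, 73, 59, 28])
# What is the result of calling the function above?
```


rec_sum([44, 55, 73, 59, 28])
= 44 + rec_sum([55, 73, 59, 28])
= 44 + 55 + rec_sum([73, 59, 28])
= 44 + 55 + 73 + rec_sum([59, 28])
= 44 + 55 + 73 + 59 + rec_sum([28])
= 44 + 55 + 73 + 59 + 28 + rec_sum([])
= 44 + 55 + 73 + 59 + 28 + 0
= 259


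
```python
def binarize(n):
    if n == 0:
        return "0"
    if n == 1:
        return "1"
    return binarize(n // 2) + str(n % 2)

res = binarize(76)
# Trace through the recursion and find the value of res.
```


binarize(76)
= binarize(38) + "0"
= binarize(19) + "0" + "0"
= binarize(9) + "1" + "0" + "0"
= binarize(4) + "1" + "1" + "0" + "0"
= binarize(2) + "0" + "1" + "1" + "0" + "0"
= binarize(1) + "0" + "0" + "1" + "1" + "0" + "0"
= "1" + "0" + "0" + "1" + "1" + "0" + "0"
= "1001100"


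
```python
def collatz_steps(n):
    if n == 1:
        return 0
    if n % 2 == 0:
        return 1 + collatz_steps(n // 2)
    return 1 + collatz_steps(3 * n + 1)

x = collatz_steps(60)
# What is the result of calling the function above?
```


collatz_steps(60)
60 is even -> collatz_steps(30)
30 is even -> collatz_steps(15)
15 is odd -> 3*15+1 = 46 -> collatz_steps(46)
46 is even -> collatz_steps(23)
23 is odd -> 3*23+1 = 70 -> collatz_steps(70)
70 is even -> collatz_steps(35)
35 is odd -> 3*35+1 = 106 -> collatz_steps(106)
106 is even -> collatz_steps(53)
53 is odd -> 3*53+1 = 160 -> collatz_steps(160)
160 is even -> collatz_steps(80)
80 is even -> collatz_steps(40)
40 is even -> collatz_steps(20)
20 is even -> collatz_steps(10)
10 is even -> collatz_steps(5)
5 is odd -> 3*5+1 = 16 -> collatz_steps(16)
16 is even -> collatz_steps(8)
8 is even -> collatz_steps(4)
4 is even -> collatz_steps(2)
2 is even -> collatz_steps(1)
Reached 1 after 19 steps
= 19


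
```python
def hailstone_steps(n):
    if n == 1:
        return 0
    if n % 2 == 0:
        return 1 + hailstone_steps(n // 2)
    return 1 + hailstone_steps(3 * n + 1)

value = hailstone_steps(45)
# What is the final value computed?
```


hailstone_steps(45)
45 is odd -> 3*45+1 = 136 -> hailstone_steps(136)
136 is even -> hailstone_steps(68)
68 is even -> hailstone_steps(34)
34 is even -> hailstone_steps(17)
17 is odd -> 3*17+1 = 52 -> hailstone_steps(52)
52 is even -> hailstone_steps(26)
26 is even -> hailstone_steps(13)
13 is odd -> 3*13+1 = 40 -> hailstone_steps(40)
40 is even -> hailstone_steps(20)
20 is even -> hailstone_steps(10)
10 is even -> hailstone_steps(5)
5 is odd -> 3*5+1 = 16 -> hailstone_steps(16)
16 is even -> hailstone_steps(8)
8 is even -> hailstone_steps(4)
4 is even -> hailstone_steps(2)
2 is even -> hailstone_steps(1)
Reached 1 after 16 steps
= 16


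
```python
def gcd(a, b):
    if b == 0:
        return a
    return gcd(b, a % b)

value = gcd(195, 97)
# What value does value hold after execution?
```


gcd(195, 97)
= gcd(97, 195 % 97) = gcd(97, 1)
= gcd(1, 97 % 1) = gcd(1, 0)
b == 0, return a = 1


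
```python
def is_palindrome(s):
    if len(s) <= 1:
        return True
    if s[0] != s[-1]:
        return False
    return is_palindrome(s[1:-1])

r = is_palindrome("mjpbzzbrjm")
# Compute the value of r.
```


is_palindrome("mjpbzzbrjm")
"mjpbzzbrjm": s[0]='m' == s[-1]='m' -> is_palindrome("jpbzzbrj")
"jpbzzbrj": s[0]='j' == s[-1]='j' -> is_palindrome("pbzzbr")
"pbzzbr": s[0]='p' != s[-1]='r' -> False
= False


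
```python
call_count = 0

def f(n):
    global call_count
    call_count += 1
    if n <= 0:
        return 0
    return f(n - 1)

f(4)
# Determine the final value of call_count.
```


f(4) calls f(3) calls ... calls f(0)
Total calls: 4 + 1 (for base case) = 5


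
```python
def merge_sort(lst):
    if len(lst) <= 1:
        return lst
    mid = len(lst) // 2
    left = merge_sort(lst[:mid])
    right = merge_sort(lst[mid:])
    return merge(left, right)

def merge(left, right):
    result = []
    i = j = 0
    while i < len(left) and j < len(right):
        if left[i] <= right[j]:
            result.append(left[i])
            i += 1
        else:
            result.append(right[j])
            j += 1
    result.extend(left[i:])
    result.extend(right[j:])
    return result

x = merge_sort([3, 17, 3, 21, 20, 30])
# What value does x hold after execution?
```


merge_sort([3, 17, 3, 21, 20, 30])
Split into [3, 17, 3] and [21, 20, 30]
Left sorted: [3, 3, 17]
Right sorted: [20, 21, 30]
Merge [3, 3, 17] and [20, 21, 30]
= [3, 3, 17, 20, 21, 30]


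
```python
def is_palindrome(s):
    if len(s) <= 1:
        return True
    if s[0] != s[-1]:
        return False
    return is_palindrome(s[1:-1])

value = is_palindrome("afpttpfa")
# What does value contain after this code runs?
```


is_palindrome("afpttpfa")
"afpttpfa": s[0]='a' == s[-1]='a' -> is_palindrome("fpttpf")
"fpttpf": s[0]='f' == s[-1]='f' -> is_palindrome("pttp")
"pttp": s[0]='p' == s[-1]='p' -> is_palindrome("tt")
"tt": s[0]='t' == s[-1]='t' -> is_palindrome("")
"": len <= 1 -> True
= True


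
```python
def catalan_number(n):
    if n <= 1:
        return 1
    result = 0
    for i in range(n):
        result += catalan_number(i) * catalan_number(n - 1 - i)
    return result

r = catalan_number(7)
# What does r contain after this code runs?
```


catalan_number(7)
= sum of catalan_number(i) * catalan_number(7-1-i) for i in 0..6
First compute sub-values bottom-up:
  catalan_number(0) = 1, catalan_number(1) = 1
  catalan_number(2) = 1*1 + 1*1 = 2
  catalan_number(3) = 1*2 + 1*1 + 2*1 = 5
  catalan_number(4) = 1*5 + 1*2 + 2*1 + 5*1 = 14
  catalan_number(5) = 1*14 + 1*5 + 2*2 + 5*1 + 14*1 = 42
  catalan_number(6) = 1*42 + 1*14 + 2*5 + 5*2 + 14*1 + 42*1 = 132
Now catalan_number(7):
  catalan_number(0)*catalan_number(6) = 1*132 = 132
  catalan_number(1)*catalan_number(5) = 1*42 = 42
  catalan_number(2)*catalan_number(4) = 2*14 = 28
  catalan_number(3)*catalan_number(3) = 5*5 = 25
  catalan_number(4)*catalan_number(2) = 14*2 = 28
  catalan_number(5)*catalan_number(1) = 42*1 = 42
  catalan_number(6)*catalan_number(0) = 132*1 = 132
= 132 + 42 + 28 + 25 + 28 + 42 + 132
= 429


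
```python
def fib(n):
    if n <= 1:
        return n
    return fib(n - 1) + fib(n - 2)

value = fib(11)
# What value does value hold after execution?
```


fib(11)
= fib(10) + fib(9)
= (fib(9) + fib(8)) + fib(9)
Computing bottom-up: fib(0)=0, fib(1)=1, fib(2)=1, fib(3)=2, fib(4)=3, fib(5)=5, fib(6)=8, fib(7)=13, fib(8)=21, fib(9)=34, fib(10)=55, fib(11)=89
= 89


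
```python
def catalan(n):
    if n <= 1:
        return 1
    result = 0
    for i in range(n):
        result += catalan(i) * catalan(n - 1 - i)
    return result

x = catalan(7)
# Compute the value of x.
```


catalan(7)
= sum of catalan(i) * catalan(7-1-i) for i in 0..6
First compute sub-values bottom-up:
  catalan(0) = 1, catalan(1) = 1
  catalan(2) = 1*1 + 1*1 = 2
  catalan(3) = 1*2 + 1*1 + 2*1 = 5
  catalan(4) = 1*5 + 1*2 + 2*1 + 5*1 = 14
  catalan(5) = 1*14 + 1*5 + 2*2 + 5*1 + 14*1 = 42
  catalan(6) = 1*42 + 1*14 + 2*5 + 5*2 + 14*1 + 42*1 = 132
Now catalan(7):
  catalan(0)*catalan(6) = 1*132 = 132
  catalan(1)*catalan(5) = 1*42 = 42
  catalan(2)*catalan(4) = 2*14 = 28
  catalan(3)*catalan(3) = 5*5 = 25
  catalan(4)*catalan(2) = 14*2 = 28
  catalan(5)*catalan(1) = 42*1 = 42
  catalan(6)*catalan(0) = 132*1 = 132
= 132 + 42 + 28 + 25 + 28 + 42 + 132
= 429


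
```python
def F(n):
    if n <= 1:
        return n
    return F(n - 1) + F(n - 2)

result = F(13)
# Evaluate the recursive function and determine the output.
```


F(13)
= F(12) + F(11)
= (F(11) + F(10)) + F(11)
Computing bottom-up: F(0)=0, F(1)=1, F(2)=1, F(3)=2, F(4)=3, F(5)=5, F(6)=8, F(7)=13, F(8)=21, F(9)=34, F(10)=55, F(11)=89, F(12)=144, F(13)=233
= 233


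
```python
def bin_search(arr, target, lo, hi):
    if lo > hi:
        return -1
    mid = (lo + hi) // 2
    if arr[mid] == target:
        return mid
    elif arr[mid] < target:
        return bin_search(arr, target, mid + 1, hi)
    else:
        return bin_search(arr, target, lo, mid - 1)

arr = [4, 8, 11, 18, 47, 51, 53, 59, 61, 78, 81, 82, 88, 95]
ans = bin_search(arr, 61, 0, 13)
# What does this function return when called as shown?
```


bin_search(arr, 61, 0, 13)
lo=0, hi=13, mid=6, arr[mid]=53
53 < 61, search right half
lo=7, hi=13, mid=10, arr[mid]=81
81 > 61, search left half
lo=7, hi=9, mid=8, arr[mid]=61
arr[8] == 61, found at index 8
= 8


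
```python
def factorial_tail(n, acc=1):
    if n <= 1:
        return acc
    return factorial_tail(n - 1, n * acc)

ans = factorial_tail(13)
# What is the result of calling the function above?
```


factorial_tail(13, 1)
= factorial_tail(12, 13 * 1) = factorial_tail(12, 13)
= factorial_tail(11, 12 * 13) = factorial_tail(11, 156)
= factorial_tail(10, 11 * 156) = factorial_tail(10, 1716)
= factorial_tail(9, 10 * 1716) = factorial_tail(9, 17160)
= factorial_tail(8, 9 * 17160) = factorial_tail(8, 154440)
= factorial_tail(7, 8 * 154440) = factorial_tail(7, 1235520)
= factorial_tail(6, 7 * 1235520) = factorial_tail(6, 8648640)
= factorial_tail(5, 6 * 8648640) = factorial_tail(5, 51891840)
= factorial_tail(4, 5 * 51891840) = factorial_tail(4, 259459200)
= factorial_tail(3, 4 * 259459200) = factorial_tail(3, 1037836800)
= factorial_tail(2, 3 * 1037836800) = factorial_tail(2, 3113510400)
= factorial_tail(1, 2 * 3113510400) = factorial_tail(1, 6227020800)
n <= 1, return acc = 6227020800


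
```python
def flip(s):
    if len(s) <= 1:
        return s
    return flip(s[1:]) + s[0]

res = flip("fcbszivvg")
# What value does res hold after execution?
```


flip("fcbszivvg")
= flip("cbszivvg") + "f"
= flip("bszivvg") + "c" + "f"
= flip("szivvg") + "b" + "c" + "f"
= flip("zivvg") + "s" + "b" + "c" + "f"
= flip("ivvg") + "z" + "s" + "b" + "c" + "f"
= flip("vvg") + "i" + "z" + "s" + "b" + "c" + "f"
= flip("vg") + "v" + "i" + "z" + "s" + "b" + "c" + "f"
= flip("g") + "v" + "v" + "i" + "z" + "s" + "b" + "c" + "f"
= "g" + "v" + "v" + "i" + "z" + "s" + "b" + "c" + "f"
= "gvvizsbcf"


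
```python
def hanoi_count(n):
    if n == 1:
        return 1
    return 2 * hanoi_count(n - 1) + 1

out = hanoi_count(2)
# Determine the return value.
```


hanoi_count(2)
= 2 * hanoi_count(1) + 1
Now compute bottom-up:
hanoi_count(1) = 1
hanoi_count(2) = 2 * 1 + 1 = 3
= 3


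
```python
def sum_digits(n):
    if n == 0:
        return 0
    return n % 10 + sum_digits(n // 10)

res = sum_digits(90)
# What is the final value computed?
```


sum_digits(90)
= 0 + sum_digits(9)
= 0 + 9 + sum_digits(0)
= 0 + 9 + 0
= 9


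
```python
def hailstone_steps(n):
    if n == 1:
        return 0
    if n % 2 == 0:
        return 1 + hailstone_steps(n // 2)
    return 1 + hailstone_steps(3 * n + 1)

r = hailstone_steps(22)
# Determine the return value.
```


hailstone_steps(22)
22 is even -> hailstone_steps(11)
11 is odd -> 3*11+1 = 34 -> hailstone_steps(34)
34 is even -> hailstone_steps(17)
17 is odd -> 3*17+1 = 52 -> hailstone_steps(52)
52 is even -> hailstone_steps(26)
26 is even -> hailstone_steps(13)
13 is odd -> 3*13+1 = 40 -> hailstone_steps(40)
40 is even -> hailstone_steps(20)
20 is even -> hailstone_steps(10)
10 is even -> hailstone_steps(5)
5 is odd -> 3*5+1 = 16 -> hailstone_steps(16)
16 is even -> hailstone_steps(8)
8 is even -> hailstone_steps(4)
4 is even -> hailstone_steps(2)
2 is even -> hailstone_steps(1)
Reached 1 after 15 steps
= 15


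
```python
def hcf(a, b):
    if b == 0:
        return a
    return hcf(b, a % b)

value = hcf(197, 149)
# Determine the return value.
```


hcf(197, 149)
= hcf(149, 197 % 149) = hcf(149, 48)
= hcf(48, 149 % 48) = hcf(48, 5)
= hcf(5, 48 % 5) = hcf(5, 3)
= hcf(3, 5 % 3) = hcf(3, 2)
= hcf(2, 3 % 2) = hcf(2, 1)
= hcf(1, 2 % 1) = hcf(1, 0)
b == 0, return a = 1


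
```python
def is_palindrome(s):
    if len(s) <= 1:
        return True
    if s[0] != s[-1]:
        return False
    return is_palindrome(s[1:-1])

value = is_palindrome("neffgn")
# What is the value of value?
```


is_palindrome("neffgn")
"neffgn": s[0]='n' == s[-1]='n' -> is_palindrome("effg")
"effg": s[0]='e' != s[-1]='g' -> False
= False


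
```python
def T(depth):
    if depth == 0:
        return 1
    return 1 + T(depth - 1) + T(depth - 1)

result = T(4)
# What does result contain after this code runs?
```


T(4)
= 1 + T(3) + T(3)
= 1 + 2 * T(3)
T(k) = 2^(k+1) - 1
T(0) = 1
T(1) = 3
T(2) = 7
T(3) = 15
T(4) = 31
T(4) = 2^5 - 1 = 31


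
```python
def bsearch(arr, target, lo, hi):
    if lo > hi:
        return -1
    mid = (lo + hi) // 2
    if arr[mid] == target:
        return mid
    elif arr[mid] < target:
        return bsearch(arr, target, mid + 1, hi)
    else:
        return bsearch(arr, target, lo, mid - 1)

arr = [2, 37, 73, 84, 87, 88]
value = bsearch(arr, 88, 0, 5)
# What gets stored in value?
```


bsearch(arr, 88, 0, 5)
lo=0, hi=5, mid=2, arr[mid]=73
73 < 88, search right half
lo=3, hi=5, mid=4, arr[mid]=87
87 < 88, search right half
lo=5, hi=5, mid=5, arr[mid]=88
arr[5] == 88, found at index 5
= 5


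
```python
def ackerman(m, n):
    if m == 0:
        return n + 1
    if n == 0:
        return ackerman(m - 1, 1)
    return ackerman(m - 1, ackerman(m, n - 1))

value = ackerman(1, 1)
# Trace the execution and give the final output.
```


ackerman(1, 1)
= ackerman(0, ackerman(1, 0))
First compute ackerman(1, 0) = 2
= ackerman(0, 2)
= 3


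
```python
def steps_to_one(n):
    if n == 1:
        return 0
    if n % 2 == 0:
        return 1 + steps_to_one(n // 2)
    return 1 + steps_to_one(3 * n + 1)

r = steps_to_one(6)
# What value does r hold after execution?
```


steps_to_one(6)
6 is even -> steps_to_one(3)
3 is odd -> 3*3+1 = 10 -> steps_to_one(10)
10 is even -> steps_to_one(5)
5 is odd -> 3*5+1 = 16 -> steps_to_one(16)
16 is even -> steps_to_one(8)
8 is even -> steps_to_one(4)
4 is even -> steps_to_one(2)
2 is even -> steps_to_one(1)
Reached 1 after 8 steps
= 8


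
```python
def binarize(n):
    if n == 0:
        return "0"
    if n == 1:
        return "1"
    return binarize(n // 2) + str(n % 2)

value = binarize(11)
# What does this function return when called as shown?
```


binarize(11)
= binarize(5) + "1"
= binarize(2) + "1" + "1"
= binarize(1) + "0" + "1" + "1"
= "1" + "0" + "1" + "1"
= "1011"


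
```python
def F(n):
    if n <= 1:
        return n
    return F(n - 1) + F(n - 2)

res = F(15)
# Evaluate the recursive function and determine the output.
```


F(15)
= F(14) + F(13)
= (F(13) + F(12)) + F(13)
Computing bottom-up: F(0)=0, F(1)=1, F(2)=1, F(3)=2, F(4)=3, F(5)=5, F(6)=8, F(7)=13, F(8)=21, F(9)=34, F(10)=55, F(11)=89, F(12)=144, F(13)=233, F(14)=377, F(15)=610
= 610


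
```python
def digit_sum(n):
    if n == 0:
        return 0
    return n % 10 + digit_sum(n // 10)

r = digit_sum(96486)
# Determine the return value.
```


digit_sum(96486)
= 6 + digit_sum(9648)
= 6 + 8 + digit_sum(964)
= 6 + 8 + 4 + digit_sum(96)
= 6 + 8 + 4 + 6 + digit_sum(9)
= 6 + 8 + 4 + 6 + 9 + digit_sum(0)
= 6 + 8 + 4 + 6 + 9 + 0
= 33


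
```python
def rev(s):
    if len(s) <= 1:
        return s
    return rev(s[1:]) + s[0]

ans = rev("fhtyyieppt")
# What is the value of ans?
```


rev("fhtyyieppt")
= rev("htyyieppt") + "f"
= rev("tyyieppt") + "h" + "f"
= rev("yyieppt") + "t" + "h" + "f"
= rev("yieppt") + "y" + "t" + "h" + "f"
= rev("ieppt") + "y" + "y" + "t" + "h" + "f"
= rev("eppt") + "i" + "y" + "y" + "t" + "h" + "f"
= rev("ppt") + "e" + "i" + "y" + "y" + "t" + "h" + "f"
= rev("pt") + "p" + "e" + "i" + "y" + "y" + "t" + "h" + "f"
= rev("t") + "p" + "p" + "e" + "i" + "y" + "y" + "t" + "h" + "f"
= "t" + "p" + "p" + "e" + "i" + "y" + "y" + "t" + "h" + "f"
= "tppeiyythf"


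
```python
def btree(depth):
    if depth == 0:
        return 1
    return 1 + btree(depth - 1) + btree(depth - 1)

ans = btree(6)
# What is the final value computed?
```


btree(6)
= 1 + btree(5) + btree(5)
= 1 + 2 * btree(5)
btree(k) = 2^(k+1) - 1
btree(0) = 1
btree(1) = 3
btree(2) = 7
btree(3) = 15
btree(4) = 31
btree(6) = 2^7 - 1 = 127


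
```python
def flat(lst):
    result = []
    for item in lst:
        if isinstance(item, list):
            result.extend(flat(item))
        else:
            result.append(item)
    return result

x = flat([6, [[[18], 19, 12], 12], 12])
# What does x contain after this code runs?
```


flat([6, [[[18], 19, 12], 12], 12])
Processing each element:
  6 is not a list -> append 6
  [[[18], 19, 12], 12] is a list -> flat recursively -> [18, 19, 12, 12]
  12 is not a list -> append 12
= [6, 18, 19, 12, 12, 12]


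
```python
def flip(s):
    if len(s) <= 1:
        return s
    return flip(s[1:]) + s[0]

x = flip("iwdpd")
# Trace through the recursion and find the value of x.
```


flip("iwdpd")
= flip("wdpd") + "i"
= flip("dpd") + "w" + "i"
= flip("pd") + "d" + "w" + "i"
= flip("d") + "p" + "d" + "w" + "i"
= "d" + "p" + "d" + "w" + "i"
= "dpdwi"


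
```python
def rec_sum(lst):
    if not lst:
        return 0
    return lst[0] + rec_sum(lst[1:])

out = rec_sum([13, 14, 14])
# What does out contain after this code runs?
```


rec_sum([13, 14, 14])
= 13 + rec_sum([14, 14])
= 13 + 14 + rec_sum([14])
= 13 + 14 + 14 + rec_sum([])
= 13 + 14 + 14 + 0
= 41


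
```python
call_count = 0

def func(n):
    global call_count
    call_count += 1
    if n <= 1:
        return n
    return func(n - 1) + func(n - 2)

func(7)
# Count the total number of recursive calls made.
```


func(7) calls func(6) and func(5); each non-base call branches into two more.
Let C(k) = total number of calls made by func(k), including the call to func(k) itself.
Base cases: C(0) = 1, C(1) = 1
Recurrence: C(k) = 1 + C(k-1) + C(k-2)
  C(2) = 1 + C(1) + C(0) = 1 + 1 + 1 = 3
  C(3) = 1 + C(2) + C(1) = 1 + 3 + 1 = 5
  C(4) = 1 + C(3) + C(2) = 1 + 5 + 3 = 9
  C(5) = 1 + C(4) + C(3) = 1 + 9 + 5 = 15
  C(6) = 1 + C(5) + C(4) = 1 + 15 + 9 = 25
  C(7) = 1 + C(6) + C(5) = 1 + 25 + 15 = 41
Total calls = C(7) = 41


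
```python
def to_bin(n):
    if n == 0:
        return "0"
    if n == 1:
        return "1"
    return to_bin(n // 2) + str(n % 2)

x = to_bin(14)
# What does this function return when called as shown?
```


to_bin(14)
= to_bin(7) + "0"
= to_bin(3) + "1" + "0"
= to_bin(1) + "1" + "1" + "0"
= "1" + "1" + "1" + "0"
= "1110"


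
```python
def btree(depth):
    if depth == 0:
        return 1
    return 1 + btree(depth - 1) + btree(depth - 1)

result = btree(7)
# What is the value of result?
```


btree(7)
= 1 + btree(6) + btree(6)
= 1 + 2 * btree(6)
btree(k) = 2^(k+1) - 1
btree(0) = 1
btree(1) = 3
btree(2) = 7
btree(3) = 15
btree(4) = 31
btree(7) = 2^8 - 1 = 255


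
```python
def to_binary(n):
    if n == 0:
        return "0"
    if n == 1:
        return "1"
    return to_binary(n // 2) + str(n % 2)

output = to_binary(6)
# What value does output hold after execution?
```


to_binary(6)
= to_binary(3) + "0"
= to_binary(1) + "1" + "0"
= "1" + "1" + "0"
= "110"


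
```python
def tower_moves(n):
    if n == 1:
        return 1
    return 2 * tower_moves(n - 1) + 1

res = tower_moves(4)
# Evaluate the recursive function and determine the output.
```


tower_moves(4)
= 2 * tower_moves(3) + 1
= 2 * (2 * tower_moves(2) + 1) + 1
= 2 * (2 * (2 * tower_moves(1) + 1) + 1) + 1
Now compute bottom-up:
tower_moves(1) = 1
tower_moves(2) = 2 * 1 + 1 = 3
tower_moves(3) = 2 * 3 + 1 = 7
tower_moves(4) = 2 * 7 + 1 = 15
= 15


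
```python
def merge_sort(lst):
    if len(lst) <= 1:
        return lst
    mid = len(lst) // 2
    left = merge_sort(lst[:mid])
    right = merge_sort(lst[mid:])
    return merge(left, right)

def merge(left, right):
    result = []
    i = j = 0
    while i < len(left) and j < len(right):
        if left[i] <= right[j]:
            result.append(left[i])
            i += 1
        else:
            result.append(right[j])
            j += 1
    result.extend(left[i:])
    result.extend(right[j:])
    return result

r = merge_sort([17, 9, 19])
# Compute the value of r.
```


merge_sort([17, 9, 19])
Split into [17] and [9, 19]
Left sorted: [17]
Right sorted: [9, 19]
Merge [17] and [9, 19]
= [9, 17, 19]


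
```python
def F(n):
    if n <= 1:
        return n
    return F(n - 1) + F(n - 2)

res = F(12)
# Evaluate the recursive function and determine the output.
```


F(12)
= F(11) + F(10)
= (F(10) + F(9)) + F(10)
Computing bottom-up: F(0)=0, F(1)=1, F(2)=1, F(3)=2, F(4)=3, F(5)=5, F(6)=8, F(7)=13, F(8)=21, F(9)=34, F(10)=55, F(11)=89, F(12)=144
= 144


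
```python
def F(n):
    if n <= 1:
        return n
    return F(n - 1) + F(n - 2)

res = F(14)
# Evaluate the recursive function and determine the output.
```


F(14)
= F(13) + F(12)
= (F(12) + F(11)) + F(12)
Computing bottom-up: F(0)=0, F(1)=1, F(2)=1, F(3)=2, F(4)=3, F(5)=5, F(6)=8, F(7)=13, F(8)=21, F(9)=34, F(10)=55, F(11)=89, F(12)=144, F(13)=233, F(14)=377
= 377


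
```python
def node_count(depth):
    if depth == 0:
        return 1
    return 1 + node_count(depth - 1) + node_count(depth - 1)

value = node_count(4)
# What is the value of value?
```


node_count(4)
= 1 + node_count(3) + node_count(3)
= 1 + 2 * node_count(3)
node_count(k) = 2^(k+1) - 1
node_count(0) = 1
node_count(1) = 3
node_count(2) = 7
node_count(3) = 15
node_count(4) = 31
node_count(4) = 2^5 - 1 = 31


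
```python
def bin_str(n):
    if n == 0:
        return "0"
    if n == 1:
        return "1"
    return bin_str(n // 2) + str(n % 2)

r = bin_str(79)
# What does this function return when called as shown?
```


bin_str(79)
= bin_str(39) + "1"
= bin_str(19) + "1" + "1"
= bin_str(9) + "1" + "1" + "1"
= bin_str(4) + "1" + "1" + "1" + "1"
= bin_str(2) + "0" + "1" + "1" + "1" + "1"
= bin_str(1) + "0" + "0" + "1" + "1" + "1" + "1"
= "1" + "0" + "0" + "1" + "1" + "1" + "1"
= "1001111"


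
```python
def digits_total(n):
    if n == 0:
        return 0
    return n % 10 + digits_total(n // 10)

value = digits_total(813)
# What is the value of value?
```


digits_total(813)
= 3 + digits_total(81)
= 3 + 1 + digits_total(8)
= 3 + 1 + 8 + digits_total(0)
= 3 + 1 + 8 + 0
= 12


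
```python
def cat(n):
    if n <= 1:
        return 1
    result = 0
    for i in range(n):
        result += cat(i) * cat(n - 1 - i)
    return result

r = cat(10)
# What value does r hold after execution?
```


cat(10)
= sum of cat(i) * cat(10-1-i) for i in 0..9
First compute sub-values bottom-up:
  cat(0) = 1, cat(1) = 1
  cat(2) = 1*1 + 1*1 = 2
  cat(3) = 1*2 + 1*1 + 2*1 = 5
  cat(4) = 1*5 + 1*2 + 2*1 + 5*1 = 14
  cat(5) = 1*14 + 1*5 + 2*2 + 5*1 + 14*1 = 42
  cat(6) = 1*42 + 1*14 + 2*5 + 5*2 + 14*1 + 42*1 = 132
  cat(7) = 1*132 + 1*42 + 2*14 + 5*5 + 14*2 + 42*1 + 132*1 = 429
  cat(8) = 1*429 + 1*132 + 2*42 + 5*14 + 14*5 + 42*2 + 132*1 + 429*1 = 1430
  cat(9) = 1*1430 + 1*429 + 2*132 + 5*42 + 14*14 + 42*5 + 132*2 + 429*1 + 1430*1 = 4862
Now cat(10):
  cat(0)*cat(9) = 1*4862 = 4862
  cat(1)*cat(8) = 1*1430 = 1430
  cat(2)*cat(7) = 2*429 = 858
  cat(3)*cat(6) = 5*132 = 660
  cat(4)*cat(5) = 14*42 = 588
  cat(5)*cat(4) = 42*14 = 588
  cat(6)*cat(3) = 132*5 = 660
  cat(7)*cat(2) = 429*2 = 858
  cat(8)*cat(1) = 1430*1 = 1430
  cat(9)*cat(0) = 4862*1 = 4862
= 4862 + 1430 + 858 + 660 + 588 + 588 + 660 + 858 + 1430 + 4862
= 16796


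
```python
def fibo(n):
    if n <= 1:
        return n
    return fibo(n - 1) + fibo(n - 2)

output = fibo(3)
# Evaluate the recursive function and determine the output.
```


fibo(3)
= fibo(2) + fibo(1)
Computing bottom-up: fibo(0)=0, fibo(1)=1, fibo(2)=1, fibo(3)=2
= 2


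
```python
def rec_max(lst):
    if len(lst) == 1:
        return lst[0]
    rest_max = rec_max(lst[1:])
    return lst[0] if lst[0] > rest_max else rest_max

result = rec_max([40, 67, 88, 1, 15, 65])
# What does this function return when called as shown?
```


rec_max([40, 67, 88, 1, 15, 65])
= compare 40 with rec_max([67, 88, 1, 15, 65])
= compare 67 with rec_max([88, 1, 15, 65])
= compare 88 with rec_max([1, 15, 65])
= compare 1 with rec_max([15, 65])
= compare 15 with rec_max([65])
Base: rec_max([65]) = 65
compare 15 with 65: max = 65
compare 1 with 65: max = 65
compare 88 with 65: max = 88
compare 67 with 88: max = 88
compare 40 with 88: max = 88
= 88


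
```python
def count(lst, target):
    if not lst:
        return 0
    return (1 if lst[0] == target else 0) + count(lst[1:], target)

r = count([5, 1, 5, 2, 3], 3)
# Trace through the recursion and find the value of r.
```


count([5, 1, 5, 2, 3], 3)
lst[0]=5 != 3: 0 + count([1, 5, 2, 3], 3)
lst[0]=1 != 3: 0 + count([5, 2, 3], 3)
lst[0]=5 != 3: 0 + count([2, 3], 3)
lst[0]=2 != 3: 0 + count([3], 3)
lst[0]=3 == 3: 1 + count([], 3)
= 1


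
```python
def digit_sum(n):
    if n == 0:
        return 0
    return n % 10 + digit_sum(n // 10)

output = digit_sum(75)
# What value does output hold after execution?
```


digit_sum(75)
= 5 + digit_sum(7)
= 5 + 7 + digit_sum(0)
= 5 + 7 + 0
= 12


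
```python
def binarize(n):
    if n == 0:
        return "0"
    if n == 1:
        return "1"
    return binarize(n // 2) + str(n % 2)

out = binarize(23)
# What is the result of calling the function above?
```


binarize(23)
= binarize(11) + "1"
= binarize(5) + "1" + "1"
= binarize(2) + "1" + "1" + "1"
= binarize(1) + "0" + "1" + "1" + "1"
= "1" + "0" + "1" + "1" + "1"
= "10111"


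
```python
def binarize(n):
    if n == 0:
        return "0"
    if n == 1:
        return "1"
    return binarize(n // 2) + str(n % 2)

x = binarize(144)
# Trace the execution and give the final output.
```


binarize(144)
= binarize(72) + "0"
= binarize(36) + "0" + "0"
= binarize(18) + "0" + "0" + "0"
= binarize(9) + "0" + "0" + "0" + "0"
= binarize(4) + "1" + "0" + "0" + "0" + "0"
= binarize(2) + "0" + "1" + "0" + "0" + "0" + "0"
= binarize(1) + "0" + "0" + "1" + "0" + "0" + "0" + "0"
= "1" + "0" + "0" + "1" + "0" + "0" + "0" + "0"
= "10010000"


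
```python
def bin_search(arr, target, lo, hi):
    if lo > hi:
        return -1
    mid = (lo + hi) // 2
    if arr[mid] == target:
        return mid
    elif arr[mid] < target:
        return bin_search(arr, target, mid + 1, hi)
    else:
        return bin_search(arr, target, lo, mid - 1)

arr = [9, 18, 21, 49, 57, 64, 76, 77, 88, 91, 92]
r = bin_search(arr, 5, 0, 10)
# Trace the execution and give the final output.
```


bin_search(arr, 5, 0, 10)
lo=0, hi=10, mid=5, arr[mid]=64
64 > 5, search left half
lo=0, hi=4, mid=2, arr[mid]=21
21 > 5, search left half
lo=0, hi=1, mid=0, arr[mid]=9
9 > 5, search left half
lo > hi, target not found, return -1
= -1


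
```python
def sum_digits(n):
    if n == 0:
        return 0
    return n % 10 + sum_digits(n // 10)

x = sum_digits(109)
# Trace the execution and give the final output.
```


sum_digits(109)
= 9 + sum_digits(10)
= 9 + 0 + sum_digits(1)
= 9 + 0 + 1 + sum_digits(0)
= 9 + 0 + 1 + 0
= 10


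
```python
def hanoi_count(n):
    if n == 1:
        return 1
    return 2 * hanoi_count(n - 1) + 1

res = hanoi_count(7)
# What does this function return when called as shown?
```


hanoi_count(7)
= 2 * hanoi_count(6) + 1
= 2 * (2 * hanoi_count(5) + 1) + 1
= 2 * (2 * (2 * hanoi_count(4) + 1) + 1) + 1
= 2 * (2 * (2 * (2 * hanoi_count(3) + 1) + 1) + 1) + 1
= 2 * (2 * (2 * (2 * (2 * hanoi_count(2) + 1) + 1) + 1) + 1) + 1
= 2 * (2 * (2 * (2 * (2 * (2 * hanoi_count(1) + 1) + 1) + 1) + 1) + 1) + 1
Now compute bottom-up:
hanoi_count(1) = 1
hanoi_count(2) = 2 * 1 + 1 = 3
hanoi_count(3) = 2 * 3 + 1 = 7
hanoi_count(4) = 2 * 7 + 1 = 15
hanoi_count(5) = 2 * 15 + 1 = 31
hanoi_count(6) = 2 * 31 + 1 = 63
hanoi_count(7) = 2 * 63 + 1 = 127
= 127


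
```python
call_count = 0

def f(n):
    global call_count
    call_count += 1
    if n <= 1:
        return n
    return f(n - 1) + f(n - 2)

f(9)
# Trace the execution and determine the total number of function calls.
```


f(9) calls f(8) and f(7); each non-base call branches into two more.
Let C(k) = total number of calls made by f(k), including the call to f(k) itself.
Base cases: C(0) = 1, C(1) = 1
Recurrence: C(k) = 1 + C(k-1) + C(k-2)
  C(2) = 1 + C(1) + C(0) = 1 + 1 + 1 = 3
  C(3) = 1 + C(2) + C(1) = 1 + 3 + 1 = 5
  C(4) = 1 + C(3) + C(2) = 1 + 5 + 3 = 9
  C(5) = 1 + C(4) + C(3) = 1 + 9 + 5 = 15
  C(6) = 1 + C(5) + C(4) = 1 + 15 + 9 = 25
  C(7) = 1 + C(6) + C(5) = 1 + 25 + 15 = 41
  C(8) = 1 + C(7) + C(6) = 1 + 41 + 25 = 67
  C(9) = 1 + C(8) + C(7) = 1 + 67 + 41 = 109
Total calls = C(9) = 109


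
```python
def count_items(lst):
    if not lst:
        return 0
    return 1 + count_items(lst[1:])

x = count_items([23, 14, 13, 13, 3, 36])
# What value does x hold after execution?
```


count_items([23, 14, 13, 13, 3, 36])
= 1 + count_items([14, 13, 13, 3, 36])
= 1 + 1 + count_items([13, 13, 3, 36])
= 1 + 1 + 1 + count_items([13, 3, 36])
= 1 + 1 + 1 + 1 + count_items([3, 36])
= 1 + 1 + 1 + 1 + 1 + count_items([36])
= 1 + 1 + 1 + 1 + 1 + 1 + count_items([])
= 1 + 1 + 1 + 1 + 1 + 1 + 0
= 6


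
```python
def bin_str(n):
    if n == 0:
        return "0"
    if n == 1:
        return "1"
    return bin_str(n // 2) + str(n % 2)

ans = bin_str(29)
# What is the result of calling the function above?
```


bin_str(29)
= bin_str(14) + "1"
= bin_str(7) + "0" + "1"
= bin_str(3) + "1" + "0" + "1"
= bin_str(1) + "1" + "1" + "0" + "1"
= "1" + "1" + "1" + "0" + "1"
= "11101"


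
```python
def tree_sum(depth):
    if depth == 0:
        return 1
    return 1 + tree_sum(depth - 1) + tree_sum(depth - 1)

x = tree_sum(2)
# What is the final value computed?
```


tree_sum(2)
= 1 + tree_sum(1) + tree_sum(1)
= 1 + 2 * tree_sum(1)
tree_sum(k) = 2^(k+1) - 1
tree_sum(0) = 1
tree_sum(1) = 3
tree_sum(2) = 7
tree_sum(2) = 2^3 - 1 = 7


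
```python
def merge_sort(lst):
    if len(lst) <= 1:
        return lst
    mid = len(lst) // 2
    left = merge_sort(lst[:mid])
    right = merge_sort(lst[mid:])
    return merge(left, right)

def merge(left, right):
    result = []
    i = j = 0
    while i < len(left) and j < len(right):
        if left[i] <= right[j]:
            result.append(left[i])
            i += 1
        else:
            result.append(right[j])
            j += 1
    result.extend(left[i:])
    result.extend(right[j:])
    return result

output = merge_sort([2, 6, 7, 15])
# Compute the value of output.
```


merge_sort([2, 6, 7, 15])
Split into [2, 6] and [7, 15]
Left sorted: [2, 6]
Right sorted: [7, 15]
Merge [2, 6] and [7, 15]
= [2, 6, 7, 15]


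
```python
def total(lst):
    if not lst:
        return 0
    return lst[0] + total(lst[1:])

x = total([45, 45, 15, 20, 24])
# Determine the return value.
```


total([45, 45, 15, 20, 24])
= 45 + total([45, 15, 20, 24])
= 45 + 45 + total([15, 20, 24])
= 45 + 45 + 15 + total([20, 24])
= 45 + 45 + 15 + 20 + total([24])
= 45 + 45 + 15 + 20 + 24 + total([])
= 45 + 45 + 15 + 20 + 24 + 0
= 149
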